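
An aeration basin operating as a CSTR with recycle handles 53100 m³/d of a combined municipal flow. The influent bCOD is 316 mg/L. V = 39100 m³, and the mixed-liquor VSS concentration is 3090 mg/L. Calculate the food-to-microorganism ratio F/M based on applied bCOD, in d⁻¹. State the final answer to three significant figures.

Food-to-microorganism ratio F/M = Q S₀ / (V X) = 53100 × 316 / (39100 × 3090) = 0.1389 d⁻¹.

F/M ≈ 0.139 d⁻¹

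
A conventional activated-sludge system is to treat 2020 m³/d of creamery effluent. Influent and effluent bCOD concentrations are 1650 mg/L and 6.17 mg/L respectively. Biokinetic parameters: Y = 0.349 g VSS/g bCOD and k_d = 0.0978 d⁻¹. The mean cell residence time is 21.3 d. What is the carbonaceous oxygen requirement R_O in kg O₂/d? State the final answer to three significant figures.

R_O ≈ 2790 kg O₂/d

The observed yield is Y_obs = Y/(1 + k_d·θ_c) = 0.349 / (1 + 0.0978 × 21.3) = 0.349 / 3.083 = 0.1132 g VSS per g bCOD removed.
Substrate removed = Q·(S₀ − S) = 2020 m³/d × (1650 − 6.17) g/m³ = 3.32×10^6 g/d = 3321 kg/d.
P_X = Y_obs·Q·(S₀ − S) = 0.1132 × 3321 = 375.9 kg VSS/d.
R_O = Q·(S₀ − S) − 1.42·P_X = 3321 − 1.42 × 375.9 = 2787 kg O₂/d.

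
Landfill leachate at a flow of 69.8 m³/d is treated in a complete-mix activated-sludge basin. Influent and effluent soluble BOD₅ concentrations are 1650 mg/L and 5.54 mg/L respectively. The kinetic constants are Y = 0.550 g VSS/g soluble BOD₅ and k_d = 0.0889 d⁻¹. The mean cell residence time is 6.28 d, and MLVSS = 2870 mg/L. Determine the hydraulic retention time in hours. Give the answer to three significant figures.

τ ≈ 30.5 h

Steady-state biomass mass balance: V·X·(1 + k_d·θ_c) = Y·Q·(S₀ − S)·θ_c, so V = 0.550 × 69.8 × (1650 − 5.54) × 6.28 / [2870 × (1 + 0.0889 × 6.28)] = 3.96×10^5 / 4472 = 88.65 m³.
HRT = V/Q = 88.65 m³ / 69.8 m³·d⁻¹ = 1.270 d × 24 = 30.48 h.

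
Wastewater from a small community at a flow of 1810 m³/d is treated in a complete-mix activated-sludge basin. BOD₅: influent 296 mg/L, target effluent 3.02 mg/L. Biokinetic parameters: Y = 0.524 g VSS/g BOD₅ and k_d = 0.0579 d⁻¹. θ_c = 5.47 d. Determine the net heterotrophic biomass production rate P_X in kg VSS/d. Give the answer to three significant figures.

Y_obs = Y / (1 + k_d θ_c) = 0.524 / (1 + 0.0579 × 5.47) = 0.524 / 1.317 = 0.3980.
ΔS = 296 − 3.02 = 293.0 mg/L, so the substrate removal rate is 1810 × 293.0/1000 = 530.3 kg BOD₅/d.
P_X = Y_obs · Q(S₀ − S) = 0.3980 × 530.3 = 211.0 kg VSS/d.

P_X ≈ 211 kg VSS/d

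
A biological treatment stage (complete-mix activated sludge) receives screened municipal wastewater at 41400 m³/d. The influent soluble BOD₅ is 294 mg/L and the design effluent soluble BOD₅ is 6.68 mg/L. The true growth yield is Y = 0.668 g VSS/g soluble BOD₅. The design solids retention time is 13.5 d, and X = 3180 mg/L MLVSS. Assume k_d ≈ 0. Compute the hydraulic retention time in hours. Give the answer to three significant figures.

τ ≈ 19.6 h

Biomass mass balance (decay neglected): V·X = Y·Q·(S₀ − S)·θ_c, so V = 0.668 × 41400 × (294 − 6.68) × 13.5 / 3180 = 33733 m³.
Hydraulic retention time τ = V/Q = 33733 / 41400 = 0.8148 d = 19.56 h.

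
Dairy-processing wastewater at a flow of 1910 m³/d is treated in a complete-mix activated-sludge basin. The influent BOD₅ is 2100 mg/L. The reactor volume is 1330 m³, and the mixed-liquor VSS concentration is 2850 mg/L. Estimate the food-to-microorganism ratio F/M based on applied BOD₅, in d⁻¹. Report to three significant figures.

Food-to-microorganism ratio F/M = Q S₀ / (V X) = 1910 × 2100 / (1330 × 2850) = 1.058 d⁻¹.

F/M ≈ 1.06 d⁻¹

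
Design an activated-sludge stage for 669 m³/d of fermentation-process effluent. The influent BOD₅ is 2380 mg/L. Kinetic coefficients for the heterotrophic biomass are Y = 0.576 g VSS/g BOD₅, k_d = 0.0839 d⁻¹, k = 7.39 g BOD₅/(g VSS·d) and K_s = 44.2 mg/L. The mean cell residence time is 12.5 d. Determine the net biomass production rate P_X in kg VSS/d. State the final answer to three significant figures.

From the Monod/SRT balance for a CMAS, S = K_s·(1+k_d θ_c)/[θ_c·(Y k − k_d) − 1] = 44.2 × (1 + 0.0839 × 12.5) / [12.5 × (0.576 × 7.39 − 0.0839) − 1] = 90.55 / 51.16 = 1.770 mg/L.
The observed yield is Y_obs = Y/(1 + k_d·θ_c) = 0.576 / (1 + 0.0839 × 12.5) = 0.576 / 2.049 = 0.2811 g VSS per g BOD₅ removed.
ΔS = 2380 − 1.77 = 2378 mg/L, so the substrate removal rate is 669 × 2378/1000 = 1591 kg BOD₅/d.
Biomass produced: P_X = Y_obs·Q·ΔS = 0.2811 × 1591 ≈ 447.3 kg VSS/d.

P_X ≈ 447 kg VSS/d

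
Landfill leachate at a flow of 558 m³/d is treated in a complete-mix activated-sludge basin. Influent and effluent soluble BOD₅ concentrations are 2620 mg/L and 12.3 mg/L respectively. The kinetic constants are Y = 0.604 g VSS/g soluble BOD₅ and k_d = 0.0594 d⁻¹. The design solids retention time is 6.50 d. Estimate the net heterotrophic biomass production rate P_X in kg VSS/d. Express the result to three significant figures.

P_X ≈ 634 kg VSS/d

Y_obs = Y / (1 + k_d θ_c) = 0.604 / (1 + 0.0594 × 6.50) = 0.604 / 1.386 = 0.4358.
Substrate removed = Q·(S₀ − S) = 558 m³/d × (2620 − 12.3) g/m³ = 1.46×10^6 g/d = 1455 kg/d.
So the net sludge growth is P_X = 0.4358 × 1455 = 634.1 kg VSS/d.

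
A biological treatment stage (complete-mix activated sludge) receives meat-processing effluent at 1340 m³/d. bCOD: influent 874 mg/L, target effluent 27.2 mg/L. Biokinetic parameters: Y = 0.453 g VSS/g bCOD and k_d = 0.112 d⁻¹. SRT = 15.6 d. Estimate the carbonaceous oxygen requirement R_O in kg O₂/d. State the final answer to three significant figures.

R_O ≈ 869 kg O₂/d

Y_obs = Y / (1 + k_d θ_c) = 0.453 / (1 + 0.112 × 15.6) = 0.453 / 2.747 = 0.1649.
Mass of bCOD removed per day: Q(S₀ − S) = 1340 × 846.8 g/m³ = 1135 kg/d.
Net sludge production P_X = 0.1649 × 1135 = 187.1 kg VSS/d.
R_O = Q·ΔS − 1.42 P_X = 1135 − 265.7 = 869.0 kg O₂/d.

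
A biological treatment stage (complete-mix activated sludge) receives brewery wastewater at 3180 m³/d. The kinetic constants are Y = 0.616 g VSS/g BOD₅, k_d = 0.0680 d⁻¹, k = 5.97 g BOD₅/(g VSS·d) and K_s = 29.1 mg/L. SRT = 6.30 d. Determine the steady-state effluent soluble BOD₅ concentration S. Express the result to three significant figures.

From the Monod/SRT balance for a CMAS, S = K_s·(1+k_d θ_c)/[θ_c·(Y k − k_d) − 1] = 29.1 × (1 + 0.0680 × 6.30) / [6.30 × (0.616 × 5.97 − 0.0680) − 1] = 41.57 / 21.74 = 1.912 mg/L.

S ≈ 1.91 mg/L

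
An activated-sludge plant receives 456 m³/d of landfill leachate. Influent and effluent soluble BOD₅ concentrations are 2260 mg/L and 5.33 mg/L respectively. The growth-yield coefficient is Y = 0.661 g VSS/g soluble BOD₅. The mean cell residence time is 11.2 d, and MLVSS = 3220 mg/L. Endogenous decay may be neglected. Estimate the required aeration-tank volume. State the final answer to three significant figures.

With k_d = 0 the design equation reduces to V = Y Q (S₀−S) θ_c / X = 0.661 × 456 × (2260 − 5.33) × 11.2 / 3220 = 2364 m³.

V ≈ 2360 m³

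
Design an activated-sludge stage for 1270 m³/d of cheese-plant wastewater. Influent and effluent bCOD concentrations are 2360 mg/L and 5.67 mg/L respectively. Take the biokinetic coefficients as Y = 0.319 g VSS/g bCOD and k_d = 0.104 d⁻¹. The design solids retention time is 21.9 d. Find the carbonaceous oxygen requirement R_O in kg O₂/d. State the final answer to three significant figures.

R_O ≈ 2580 kg O₂/d

Observed yield with endogenous decay: Y_obs = Y / (1 + k_d·θ_c) = 0.319 / (1 + 0.104 × 21.9) = 0.319 / 3.278 = 0.09733 g VSS/g bCOD.
Mass of bCOD removed per day: Q(S₀ − S) = 1270 × 2354 g/m³ = 2990 kg/d.
Biomass synthesised: P_X = Y_obs × 2990 = 291.0 kg VSS/d.
R_O = Q·ΔS − 1.42 P_X = 2990 − 413.2 = 2577 kg O₂/d.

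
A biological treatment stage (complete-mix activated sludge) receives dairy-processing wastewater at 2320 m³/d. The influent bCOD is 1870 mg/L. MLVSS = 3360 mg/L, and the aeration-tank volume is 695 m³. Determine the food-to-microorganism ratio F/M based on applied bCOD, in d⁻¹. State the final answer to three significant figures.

F/M ≈ 1.86 d⁻¹

F/M = applied load / biomass = Q·S₀/(V·X) = 2320 × 1870 / (695.0 × 3360) = 1.858 d⁻¹.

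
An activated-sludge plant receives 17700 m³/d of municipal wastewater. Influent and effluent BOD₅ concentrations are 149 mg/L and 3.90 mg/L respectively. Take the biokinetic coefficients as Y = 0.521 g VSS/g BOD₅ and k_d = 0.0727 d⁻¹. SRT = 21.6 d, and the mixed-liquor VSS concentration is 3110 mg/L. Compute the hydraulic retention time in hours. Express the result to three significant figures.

Rearranging the biomass balance for a CMAS with decay, V = Y·Q·ΔS·θ_c / [X·(1+k_d θ_c)] = 0.521 × 17700 × (149 − 3.90) × 21.6 / [3110 × (1 + 0.0727 × 21.6)] = 2.89×10^7 / 7994 = 3616 m³.
Hydraulic retention time τ = V/Q = 3616 / 17700 = 0.2043 d = 4.903 h.

τ ≈ 4.90 h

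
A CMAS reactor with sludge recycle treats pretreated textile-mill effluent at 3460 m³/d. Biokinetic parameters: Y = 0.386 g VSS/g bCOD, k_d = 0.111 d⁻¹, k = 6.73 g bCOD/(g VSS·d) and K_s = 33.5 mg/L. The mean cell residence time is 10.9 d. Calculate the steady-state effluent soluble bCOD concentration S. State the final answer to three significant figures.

For a completely mixed reactor with recycle the Lawrence–McCarty relation gives S = K_s·(1 + k_d·θ_c) / [θ_c·(Y·k − k_d) − 1] = 33.5 × (1 + 0.111 × 10.9) / [10.9 × (0.386 × 6.73 − 0.111) − 1] = 74.03 / 26.11 = 2.836 mg/L.

S ≈ 2.84 mg/L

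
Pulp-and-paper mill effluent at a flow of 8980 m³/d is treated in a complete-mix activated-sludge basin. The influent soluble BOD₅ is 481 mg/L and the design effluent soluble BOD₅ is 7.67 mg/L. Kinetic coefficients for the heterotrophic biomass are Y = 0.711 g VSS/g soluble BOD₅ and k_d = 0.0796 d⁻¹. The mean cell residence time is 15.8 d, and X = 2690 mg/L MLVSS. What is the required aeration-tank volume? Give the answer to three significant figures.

V ≈ 7860 m³

Steady-state biomass mass balance: V·X·(1 + k_d·θ_c) = Y·Q·(S₀ − S)·θ_c, so V = 0.711 × 8980 × (481 − 7.67) × 15.8 / [2690 × (1 + 0.0796 × 15.8)] = 4.77×10^7 / 6073 = 7862 m³.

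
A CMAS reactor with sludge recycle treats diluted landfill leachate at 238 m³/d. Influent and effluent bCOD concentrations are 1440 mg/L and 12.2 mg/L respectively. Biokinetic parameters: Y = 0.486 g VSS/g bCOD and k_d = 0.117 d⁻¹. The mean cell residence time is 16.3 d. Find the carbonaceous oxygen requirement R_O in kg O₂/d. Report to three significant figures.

Y_obs = Y / (1 + k_d θ_c) = 0.486 / (1 + 0.117 × 16.3) = 0.486 / 2.907 = 0.1672.
Q·(S₀ − S) = 238 × (1440 − 12.2) × 10⁻³ = 339.8 kg/d removed.
Net sludge production P_X = 0.1672 × 339.8 = 56.81 kg VSS/d.
Carbonaceous O₂ demand = substrate oxidised − cell-mass equivalent = 339.8 − 1.42 × 56.81 = 259.1 kg O₂/d.

R_O ≈ 259 kg O₂/d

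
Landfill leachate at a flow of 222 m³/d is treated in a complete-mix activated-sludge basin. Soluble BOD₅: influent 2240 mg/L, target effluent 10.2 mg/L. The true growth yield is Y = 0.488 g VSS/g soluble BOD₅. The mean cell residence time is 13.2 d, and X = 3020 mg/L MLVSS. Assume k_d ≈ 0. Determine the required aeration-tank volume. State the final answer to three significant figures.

V ≈ 1060 m³

Biomass mass balance (decay neglected): V·X = Y·Q·(S₀ − S)·θ_c, so V = 0.488 × 222 × (2240 − 10.2) × 13.2 / 3020 = 1056 m³.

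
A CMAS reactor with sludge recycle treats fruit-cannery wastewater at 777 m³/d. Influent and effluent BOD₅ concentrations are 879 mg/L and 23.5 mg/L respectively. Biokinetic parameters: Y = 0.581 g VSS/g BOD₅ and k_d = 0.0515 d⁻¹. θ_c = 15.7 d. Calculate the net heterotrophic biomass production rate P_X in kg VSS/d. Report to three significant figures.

P_X ≈ 214 kg VSS/d

Y_obs = Y / (1 + k_d θ_c) = 0.581 / (1 + 0.0515 × 15.7) = 0.581 / 1.809 = 0.3213.
Substrate removed = Q·(S₀ − S) = 777 m³/d × (879 − 23.5) g/m³ = 6.65×10^5 g/d = 664.7 kg/d.
Net biomass production P_X = Y_obs × Q·(S₀ − S) = 0.3213 × 664.7 = 213.5 kg VSS/d.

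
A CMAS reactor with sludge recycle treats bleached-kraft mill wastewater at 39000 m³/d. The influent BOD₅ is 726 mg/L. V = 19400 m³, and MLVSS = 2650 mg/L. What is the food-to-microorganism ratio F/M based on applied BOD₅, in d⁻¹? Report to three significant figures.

F/M ≈ 0.551 d⁻¹

F/M = Q·S₀ / (V·X) = 39000 × 726 / (19400 × 2650) = 0.5507 g BOD₅·(g VSS·d)⁻¹.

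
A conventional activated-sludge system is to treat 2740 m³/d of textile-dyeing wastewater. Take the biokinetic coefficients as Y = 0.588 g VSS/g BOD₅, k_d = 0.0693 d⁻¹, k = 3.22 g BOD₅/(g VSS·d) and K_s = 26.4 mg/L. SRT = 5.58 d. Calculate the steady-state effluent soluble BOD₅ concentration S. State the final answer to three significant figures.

S ≈ 3.99 mg/L

From the Monod/SRT balance for a CMAS, S = K_s·(1+k_d θ_c)/[θ_c·(Y k − k_d) − 1] = 26.4 × (1 + 0.0693 × 5.58) / [5.58 × (0.588 × 3.22 − 0.0693) − 1] = 36.61 / 9.178 = 3.989 mg/L.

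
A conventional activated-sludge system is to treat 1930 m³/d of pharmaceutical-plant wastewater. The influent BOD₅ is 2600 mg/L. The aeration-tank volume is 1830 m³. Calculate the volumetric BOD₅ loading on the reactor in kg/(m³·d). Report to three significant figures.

L_v = Q S₀ / V = 1930 × 2600 × 10⁻³ / 1830 = 2.742 kg/(m³·d).

L_v ≈ 2.74 kg BOD₅/(m³·d)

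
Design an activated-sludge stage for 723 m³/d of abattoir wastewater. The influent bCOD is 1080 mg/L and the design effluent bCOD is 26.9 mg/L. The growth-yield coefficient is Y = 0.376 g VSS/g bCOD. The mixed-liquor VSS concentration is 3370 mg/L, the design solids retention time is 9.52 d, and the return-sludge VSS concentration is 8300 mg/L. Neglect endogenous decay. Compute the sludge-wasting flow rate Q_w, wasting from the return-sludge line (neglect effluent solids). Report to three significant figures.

Q_w ≈ 34.5 m³/d

With k_d = 0 the design equation reduces to V = Y Q (S₀−S) θ_c / X = 0.376 × 723 × (1080 − 26.9) × 9.52 / 3370 = 808.7 m³.
Wasting from the return line (neglecting effluent solids): Q_w = V·X / (θ_c·X_r) = 808.7 × 3370 / (9.52 × 8300) = 34.49 m³/d.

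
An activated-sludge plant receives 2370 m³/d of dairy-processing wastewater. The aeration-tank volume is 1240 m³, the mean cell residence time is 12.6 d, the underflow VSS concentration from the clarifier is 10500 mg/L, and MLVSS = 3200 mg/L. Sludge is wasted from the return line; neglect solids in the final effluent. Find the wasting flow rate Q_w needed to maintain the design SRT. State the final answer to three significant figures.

Q_w ≈ 30.0 m³/d

Q_w = (V·X)/(θ_c X_r) = 1240 × 3200 / (12.6 × 10500) = 29.99 m³/d.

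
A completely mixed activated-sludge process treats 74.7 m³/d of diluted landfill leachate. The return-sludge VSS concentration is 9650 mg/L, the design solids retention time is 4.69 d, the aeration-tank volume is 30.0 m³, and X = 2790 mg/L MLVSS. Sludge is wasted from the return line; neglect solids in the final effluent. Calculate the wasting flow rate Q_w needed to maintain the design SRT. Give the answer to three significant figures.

Q_w ≈ 1.85 m³/d

Wasting from the return line (neglecting effluent solids): Q_w = V·X / (θ_c·X_r) = 30.00 × 2790 / (4.69 × 9650) = 1.849 m³/d.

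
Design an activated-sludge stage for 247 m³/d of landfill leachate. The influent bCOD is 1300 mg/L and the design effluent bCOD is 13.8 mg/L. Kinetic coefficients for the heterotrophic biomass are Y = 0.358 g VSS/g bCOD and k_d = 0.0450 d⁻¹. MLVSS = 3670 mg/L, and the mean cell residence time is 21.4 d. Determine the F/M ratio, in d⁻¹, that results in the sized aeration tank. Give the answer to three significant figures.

Steady-state biomass mass balance: V·X·(1 + k_d·θ_c) = Y·Q·(S₀ − S)·θ_c, so V = 0.358 × 247 × (1300 − 13.8) × 21.4 / [3670 × (1 + 0.0450 × 21.4)] = 2.43×10^6 / 7204 = 337.8 m³.
F/M = Q·S₀ / (V·X) = 247 × 1300 / (337.8 × 3670) = 0.2590 g bCOD·(g VSS·d)⁻¹.

F/M ≈ 0.259 d⁻¹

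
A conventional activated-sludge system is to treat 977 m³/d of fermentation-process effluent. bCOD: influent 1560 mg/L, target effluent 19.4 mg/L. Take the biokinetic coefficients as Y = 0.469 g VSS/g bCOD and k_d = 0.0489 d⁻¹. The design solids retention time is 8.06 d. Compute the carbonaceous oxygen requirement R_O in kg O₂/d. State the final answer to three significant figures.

Correct the yield for decay: Y_obs = Y/(1 + k_d θ_c) = 0.469 / (1 + 0.0489 × 8.06) = 0.469 / 1.394 = 0.3364.
ΔS = 1560 − 19.4 = 1541 mg/L, so the substrate removal rate is 977 × 1541/1000 = 1505 kg bCOD/d.
Net sludge production P_X = 0.3364 × 1505 = 506.4 kg VSS/d.
R_O = Q·(S₀ − S) − 1.42·P_X = 1505 − 1.42 × 506.4 = 786.1 kg O₂/d.

R_O ≈ 786 kg O₂/d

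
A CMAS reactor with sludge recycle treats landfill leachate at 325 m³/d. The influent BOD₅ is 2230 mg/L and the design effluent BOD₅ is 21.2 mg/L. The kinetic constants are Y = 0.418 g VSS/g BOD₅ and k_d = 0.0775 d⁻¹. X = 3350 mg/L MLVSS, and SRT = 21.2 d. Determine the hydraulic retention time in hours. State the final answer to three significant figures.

τ ≈ 53.1 h

Rearranging the biomass balance for a CMAS with decay, V = Y·Q·ΔS·θ_c / [X·(1+k_d θ_c)] = 0.418 × 325 × (2230 − 21.2) × 21.2 / [3350 × (1 + 0.0775 × 21.2)] = 6.36×10^6 / 8854 = 718.5 m³.
τ = V/Q = 718.5/325 = 2.211 d, or 53.06 h.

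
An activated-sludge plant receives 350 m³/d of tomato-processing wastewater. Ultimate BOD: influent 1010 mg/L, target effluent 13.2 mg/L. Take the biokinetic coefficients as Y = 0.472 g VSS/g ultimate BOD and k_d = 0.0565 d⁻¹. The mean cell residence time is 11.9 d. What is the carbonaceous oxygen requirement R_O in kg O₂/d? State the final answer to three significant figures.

The observed yield is Y_obs = Y/(1 + k_d·θ_c) = 0.472 / (1 + 0.0565 × 11.9) = 0.472 / 1.672 = 0.2822 g VSS per g ultimate BOD removed.
Q·(S₀ − S) = 350 × (1010 − 13.2) × 10⁻³ = 348.9 kg/d removed.
Biomass synthesised: P_X = Y_obs × 348.9 = 98.47 kg VSS/d.
R_O = Q·ΔS − 1.42 P_X = 348.9 − 139.8 = 209.1 kg O₂/d.

R_O ≈ 209 kg O₂/d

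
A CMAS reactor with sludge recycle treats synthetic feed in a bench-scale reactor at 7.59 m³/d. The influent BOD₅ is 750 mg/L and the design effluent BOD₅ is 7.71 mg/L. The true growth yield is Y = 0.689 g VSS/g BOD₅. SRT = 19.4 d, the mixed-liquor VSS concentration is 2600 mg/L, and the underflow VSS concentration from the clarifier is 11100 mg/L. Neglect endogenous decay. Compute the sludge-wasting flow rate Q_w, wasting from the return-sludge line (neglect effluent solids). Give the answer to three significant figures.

Q_w ≈ 0.350 m³/d

Biomass mass balance (decay neglected): V·X = Y·Q·(S₀ − S)·θ_c, so V = 0.689 × 7.59 × (750 − 7.71) × 19.4 / 2600 = 28.96 m³.
Q_w = (V·X)/(θ_c X_r) = 28.96 × 2600 / (19.4 × 11100) = 0.3497 m³/d.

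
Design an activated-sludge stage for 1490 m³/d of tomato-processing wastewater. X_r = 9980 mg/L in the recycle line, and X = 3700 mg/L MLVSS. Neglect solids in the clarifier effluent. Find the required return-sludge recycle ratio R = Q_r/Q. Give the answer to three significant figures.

Mass balance around the secondary clarifier (neglecting effluent solids): R = X / (X_r − X) = 3700 / (9980 − 3700) = 0.5892.

R ≈ 0.589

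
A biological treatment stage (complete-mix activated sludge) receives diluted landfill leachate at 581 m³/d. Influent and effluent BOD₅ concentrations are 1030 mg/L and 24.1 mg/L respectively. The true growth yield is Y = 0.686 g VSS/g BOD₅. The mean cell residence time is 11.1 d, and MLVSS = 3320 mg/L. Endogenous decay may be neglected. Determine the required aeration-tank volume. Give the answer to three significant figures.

With k_d = 0 the design equation reduces to V = Y Q (S₀−S) θ_c / X = 0.686 × 581 × (1030 − 24.1) × 11.1 / 3320 = 1340 m³.

V ≈ 1340 m³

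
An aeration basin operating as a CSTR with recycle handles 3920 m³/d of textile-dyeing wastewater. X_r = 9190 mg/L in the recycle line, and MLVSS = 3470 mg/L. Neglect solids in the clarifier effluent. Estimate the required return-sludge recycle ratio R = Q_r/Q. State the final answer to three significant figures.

R ≈ 0.607

Solids balance on the clarifier gives (1+R)X = R·X_r, so R = X/(X_r − X) = 3470 / (9190 − 3470) = 0.6066.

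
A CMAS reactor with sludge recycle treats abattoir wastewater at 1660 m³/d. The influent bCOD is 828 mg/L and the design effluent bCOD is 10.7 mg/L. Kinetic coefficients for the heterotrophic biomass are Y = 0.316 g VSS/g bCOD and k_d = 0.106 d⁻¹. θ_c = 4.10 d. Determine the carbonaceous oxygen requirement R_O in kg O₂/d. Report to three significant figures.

Observed yield with endogenous decay: Y_obs = Y / (1 + k_d·θ_c) = 0.316 / (1 + 0.106 × 4.10) = 0.316 / 1.435 = 0.2203 g VSS/g bCOD.
Mass of bCOD removed per day: Q(S₀ − S) = 1660 × 817.3 g/m³ = 1357 kg/d.
P_X = Y_obs·Q·(S₀ − S) = 0.2203 × 1357 = 298.8 kg VSS/d.
R_O = Q·ΔS − 1.42 P_X = 1357 − 424.4 = 932.4 kg O₂/d.

R_O ≈ 932 kg O₂/d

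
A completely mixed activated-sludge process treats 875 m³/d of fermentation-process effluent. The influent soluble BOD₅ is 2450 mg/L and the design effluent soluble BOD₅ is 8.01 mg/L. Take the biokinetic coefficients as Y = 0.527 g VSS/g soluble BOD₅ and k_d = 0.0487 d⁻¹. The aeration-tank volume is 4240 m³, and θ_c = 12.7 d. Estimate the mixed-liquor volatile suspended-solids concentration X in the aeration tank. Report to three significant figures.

X ≈ 2080 mg/L

X = Y·Q·ΔS·θ_c / [V·(1 + k_d θ_c)] = 0.527 × 875 × (2450 − 8.01) × 12.7 / [4240 × (1 + 0.0487 × 12.7)] = 2084 mg/L.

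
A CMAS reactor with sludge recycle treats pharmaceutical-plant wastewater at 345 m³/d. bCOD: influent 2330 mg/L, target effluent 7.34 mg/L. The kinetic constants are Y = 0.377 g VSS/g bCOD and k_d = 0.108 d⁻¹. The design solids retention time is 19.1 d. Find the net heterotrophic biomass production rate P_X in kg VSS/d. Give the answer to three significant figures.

P_X ≈ 98.6 kg VSS/d

Observed yield with endogenous decay: Y_obs = Y / (1 + k_d·θ_c) = 0.377 / (1 + 0.108 × 19.1) = 0.377 / 3.063 = 0.1231 g VSS/g bCOD.
Substrate removed = Q·(S₀ − S) = 345 m³/d × (2330 − 7.34) g/m³ = 8.01×10^5 g/d = 801.3 kg/d.
Net biomass production P_X = Y_obs × Q·(S₀ − S) = 0.1231 × 801.3 = 98.63 kg VSS/d.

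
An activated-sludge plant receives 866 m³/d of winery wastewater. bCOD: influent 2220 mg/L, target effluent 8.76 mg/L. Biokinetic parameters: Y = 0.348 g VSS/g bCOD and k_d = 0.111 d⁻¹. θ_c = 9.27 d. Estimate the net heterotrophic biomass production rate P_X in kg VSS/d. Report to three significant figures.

P_X ≈ 328 kg VSS/d

Observed yield with endogenous decay: Y_obs = Y / (1 + k_d·θ_c) = 0.348 / (1 + 0.111 × 9.27) = 0.348 / 2.029 = 0.1715 g VSS/g bCOD.
Substrate removed = Q·(S₀ − S) = 866 m³/d × (2220 − 8.76) g/m³ = 1.91×10^6 g/d = 1915 kg/d.
Biomass produced: P_X = Y_obs·Q·ΔS = 0.1715 × 1915 ≈ 328.4 kg VSS/d.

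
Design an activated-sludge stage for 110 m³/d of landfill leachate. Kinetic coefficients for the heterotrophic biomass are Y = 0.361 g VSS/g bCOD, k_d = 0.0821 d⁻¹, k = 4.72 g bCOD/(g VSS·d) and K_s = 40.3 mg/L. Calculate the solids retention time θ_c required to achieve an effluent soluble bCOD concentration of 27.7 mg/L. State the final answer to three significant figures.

θ_c ≈ 1.63 d

Specific growth rate at S = 27.7 mg/L: μ = YkS/(K_s+S) = 0.361·4.72·27.7/(40.3+27.7) = 0.6941 d⁻¹.
1/θ_c = 0.6941 − 0.0821 = 0.6120 d⁻¹, so θ_c = 1.634 d.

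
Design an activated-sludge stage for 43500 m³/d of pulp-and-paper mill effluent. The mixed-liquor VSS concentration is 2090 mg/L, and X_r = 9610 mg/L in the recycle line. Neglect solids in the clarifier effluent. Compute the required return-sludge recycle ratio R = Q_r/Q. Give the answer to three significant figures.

R ≈ 0.278

R = Q_r/Q = X/(X_r − X) = 2090 / (9610 − 2090) = 0.2779.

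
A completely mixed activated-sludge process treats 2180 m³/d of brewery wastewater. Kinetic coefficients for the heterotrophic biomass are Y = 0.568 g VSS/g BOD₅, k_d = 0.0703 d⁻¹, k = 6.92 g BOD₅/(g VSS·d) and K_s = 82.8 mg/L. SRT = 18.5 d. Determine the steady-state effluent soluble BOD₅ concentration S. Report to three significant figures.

Effluent substrate depends only on kinetics and SRT: S = K_s(1 + k_d θ_c) / [θ_c(Yk − k_d) − 1] = 82.8 × (1 + 0.0703 × 18.5) / [18.5 × (0.568 × 6.92 − 0.0703) − 1] = 190.5 / 70.41 = 2.705 mg/L.

S ≈ 2.71 mg/L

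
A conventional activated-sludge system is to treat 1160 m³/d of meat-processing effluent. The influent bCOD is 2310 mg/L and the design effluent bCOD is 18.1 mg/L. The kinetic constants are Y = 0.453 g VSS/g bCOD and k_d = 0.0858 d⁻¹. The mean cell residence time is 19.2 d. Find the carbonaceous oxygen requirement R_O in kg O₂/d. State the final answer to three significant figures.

Correct the yield for decay: Y_obs = Y/(1 + k_d θ_c) = 0.453 / (1 + 0.0858 × 19.2) = 0.453 / 2.647 = 0.1711.
Q·(S₀ − S) = 1160 × (2310 − 18.1) × 10⁻³ = 2659 kg/d removed.
P_X = Y_obs·Q·(S₀ − S) = 0.1711 × 2659 = 454.9 kg VSS/d.
R_O = Q·ΔS − 1.42 P_X = 2659 − 646.0 = 2013 kg O₂/d.

R_O ≈ 2010 kg O₂/d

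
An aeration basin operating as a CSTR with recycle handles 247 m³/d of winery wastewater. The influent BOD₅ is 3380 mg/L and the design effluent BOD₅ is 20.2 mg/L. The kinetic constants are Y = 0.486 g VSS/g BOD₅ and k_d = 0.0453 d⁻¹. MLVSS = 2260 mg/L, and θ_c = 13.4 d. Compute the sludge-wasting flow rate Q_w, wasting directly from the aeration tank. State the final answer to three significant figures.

From the SRT design equation V = Y Q (S₀−S) θ_c / [X (1 + k_d θ_c)] = 0.486 × 247 × (3380 − 20.2) × 13.4 / [2260 × (1 + 0.0453 × 13.4)] = 5.4×10^6 / 3632 = 1488 m³.
Wasting from the aeration tank: Q_w = V / θ_c = 1488 / 13.4 = 111.0 m³/d.

Q_w ≈ 111 m³/d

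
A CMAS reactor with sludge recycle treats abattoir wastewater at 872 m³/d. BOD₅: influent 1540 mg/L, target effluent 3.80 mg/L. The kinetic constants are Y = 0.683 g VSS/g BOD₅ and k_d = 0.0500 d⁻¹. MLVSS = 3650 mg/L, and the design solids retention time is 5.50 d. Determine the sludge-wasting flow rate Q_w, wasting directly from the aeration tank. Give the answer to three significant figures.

Q_w ≈ 197 m³/d

From the SRT design equation V = Y Q (S₀−S) θ_c / [X (1 + k_d θ_c)] = 0.683 × 872 × (1540 − 3.80) × 5.50 / [3650 × (1 + 0.0500 × 5.50)] = 5.03×10^6 / 4654 = 1081 m³.
Wasting from the aeration tank: Q_w = V / θ_c = 1081 / 5.50 = 196.6 m³/d.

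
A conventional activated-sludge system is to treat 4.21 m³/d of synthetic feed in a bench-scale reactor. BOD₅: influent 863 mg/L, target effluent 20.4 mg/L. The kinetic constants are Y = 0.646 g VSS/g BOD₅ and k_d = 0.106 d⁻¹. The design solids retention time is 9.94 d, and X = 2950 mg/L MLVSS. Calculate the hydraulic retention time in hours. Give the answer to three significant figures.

Rearranging the biomass balance for a CMAS with decay, V = Y·Q·ΔS·θ_c / [X·(1+k_d θ_c)] = 0.646 × 4.21 × (863 − 20.4) × 9.94 / [2950 × (1 + 0.106 × 9.94)] = 2.28×10^4 / 6058 = 3.760 m³.
τ = V/Q = 3.760/4.21 = 0.8931 d, or 21.43 h.

τ ≈ 21.4 h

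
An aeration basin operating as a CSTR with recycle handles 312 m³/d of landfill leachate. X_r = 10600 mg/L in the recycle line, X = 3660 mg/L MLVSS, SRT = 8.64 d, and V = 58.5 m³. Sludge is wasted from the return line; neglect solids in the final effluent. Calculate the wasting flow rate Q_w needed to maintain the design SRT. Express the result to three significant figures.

θ_c = V·X/(Q_w·X_r) when wasting from the recycle, so Q_w = V·X/(θ_c·X_r) = 58.50 × 3660 / (8.64 × 10600) = 2.338 m³/d.

Q_w ≈ 2.34 m³/d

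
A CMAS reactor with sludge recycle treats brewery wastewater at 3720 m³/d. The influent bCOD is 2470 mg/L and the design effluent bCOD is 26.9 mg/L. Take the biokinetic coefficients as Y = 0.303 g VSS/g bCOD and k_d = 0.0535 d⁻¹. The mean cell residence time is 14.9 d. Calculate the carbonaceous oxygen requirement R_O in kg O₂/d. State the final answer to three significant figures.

R_O ≈ 6910 kg O₂/d

The observed yield is Y_obs = Y/(1 + k_d·θ_c) = 0.303 / (1 + 0.0535 × 14.9) = 0.303 / 1.797 = 0.1686 g VSS per g bCOD removed.
Mass of bCOD removed per day: Q(S₀ − S) = 3720 × 2443 g/m³ = 9088 kg/d.
P_X = Y_obs·Q·(S₀ − S) = 0.1686 × 9088 = 1532 kg VSS/d.
R_O = Q·ΔS − 1.42 P_X = 9088 − 2176 = 6912 kg O₂/d.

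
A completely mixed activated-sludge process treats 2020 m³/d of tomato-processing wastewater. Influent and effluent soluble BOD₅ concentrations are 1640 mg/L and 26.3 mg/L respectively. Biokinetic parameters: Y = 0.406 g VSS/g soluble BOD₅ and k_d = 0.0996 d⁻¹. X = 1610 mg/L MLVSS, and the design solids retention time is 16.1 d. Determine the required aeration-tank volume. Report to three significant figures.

From the SRT design equation V = Y Q (S₀−S) θ_c / [X (1 + k_d θ_c)] = 0.406 × 2020 × (1640 − 26.3) × 16.1 / [1610 × (1 + 0.0996 × 16.1)] = 2.13×10^7 / 4192 = 5083 m³.

V ≈ 5080 m³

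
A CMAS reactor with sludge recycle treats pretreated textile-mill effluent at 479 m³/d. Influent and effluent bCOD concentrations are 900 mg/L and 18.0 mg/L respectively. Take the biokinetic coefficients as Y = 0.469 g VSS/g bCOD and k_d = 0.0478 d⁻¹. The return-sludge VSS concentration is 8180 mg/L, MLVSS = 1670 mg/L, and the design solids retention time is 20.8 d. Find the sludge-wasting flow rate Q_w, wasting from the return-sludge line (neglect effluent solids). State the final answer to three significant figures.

Rearranging the biomass balance for a CMAS with decay, V = Y·Q·ΔS·θ_c / [X·(1+k_d θ_c)] = 0.469 × 479 × (900 − 18.0) × 20.8 / [1670 × (1 + 0.0478 × 20.8)] = 4.12×10^6 / 3330 = 1238 m³.
Wasting from the return line (neglecting effluent solids): Q_w = V·X / (θ_c·X_r) = 1238 × 1670 / (20.8 × 8180) = 12.15 m³/d.

Q_w ≈ 12.1 m³/d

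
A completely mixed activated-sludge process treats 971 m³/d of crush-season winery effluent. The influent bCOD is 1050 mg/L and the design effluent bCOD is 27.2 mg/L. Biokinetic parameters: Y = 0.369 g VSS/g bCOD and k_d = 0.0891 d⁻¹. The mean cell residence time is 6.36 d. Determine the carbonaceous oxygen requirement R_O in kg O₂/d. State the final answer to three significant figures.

R_O ≈ 661 kg O₂/d

Correct the yield for decay: Y_obs = Y/(1 + k_d θ_c) = 0.369 / (1 + 0.0891 × 6.36) = 0.369 / 1.567 = 0.2355.
ΔS = 1050 − 27.2 = 1023 mg/L, so the substrate removal rate is 971 × 1023/1000 = 993.1 kg bCOD/d.
Net sludge production P_X = 0.2355 × 993.1 = 233.9 kg VSS/d.
R_O = Q·ΔS − 1.42 P_X = 993.1 − 332.2 = 661.0 kg O₂/d.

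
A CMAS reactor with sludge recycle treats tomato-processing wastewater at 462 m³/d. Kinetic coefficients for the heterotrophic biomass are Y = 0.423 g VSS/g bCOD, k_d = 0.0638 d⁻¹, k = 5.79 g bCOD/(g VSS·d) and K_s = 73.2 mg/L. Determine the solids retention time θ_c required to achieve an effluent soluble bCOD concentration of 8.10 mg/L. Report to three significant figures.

θ_c ≈ 5.55 d

At the target effluent, Y k S/(K_s+S) = 0.423×5.79×8.10/81.30 = 0.2440 d⁻¹.
1/θ_c = 0.2440 − 0.0638 = 0.1802 d⁻¹, so θ_c = 5.549 d.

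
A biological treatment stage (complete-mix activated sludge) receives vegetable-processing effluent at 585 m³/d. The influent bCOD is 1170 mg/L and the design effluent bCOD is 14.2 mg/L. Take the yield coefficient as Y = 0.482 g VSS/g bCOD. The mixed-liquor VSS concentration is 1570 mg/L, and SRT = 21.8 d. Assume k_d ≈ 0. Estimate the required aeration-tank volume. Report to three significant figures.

V·X = Y·Q·ΔS·θ_c gives V = 0.482 × 585 × (1170 − 14.2) × 21.8 / 1570 = 4525 m³.

V ≈ 4530 m³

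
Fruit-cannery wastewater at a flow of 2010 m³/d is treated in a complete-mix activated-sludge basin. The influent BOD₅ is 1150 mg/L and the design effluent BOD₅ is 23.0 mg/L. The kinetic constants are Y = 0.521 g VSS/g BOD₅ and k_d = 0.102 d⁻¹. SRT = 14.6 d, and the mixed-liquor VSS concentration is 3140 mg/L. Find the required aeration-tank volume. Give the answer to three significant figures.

V ≈ 2200 m³

Steady-state biomass mass balance: V·X·(1 + k_d·θ_c) = Y·Q·(S₀ − S)·θ_c, so V = 0.521 × 2010 × (1150 − 23.0) × 14.6 / [3140 × (1 + 0.102 × 14.6)] = 1.72×10^7 / 7816 = 2205 m³.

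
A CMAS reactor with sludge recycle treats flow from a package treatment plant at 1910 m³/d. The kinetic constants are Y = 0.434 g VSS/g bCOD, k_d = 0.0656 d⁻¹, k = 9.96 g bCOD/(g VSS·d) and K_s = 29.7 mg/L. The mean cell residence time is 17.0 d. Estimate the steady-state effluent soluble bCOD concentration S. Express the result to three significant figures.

Effluent substrate depends only on kinetics and SRT: S = K_s(1 + k_d θ_c) / [θ_c(Yk − k_d) − 1] = 29.7 × (1 + 0.0656 × 17.0) / [17.0 × (0.434 × 9.96 − 0.0656) − 1] = 62.82 / 71.37 = 0.8802 mg/L.

S ≈ 0.880 mg/L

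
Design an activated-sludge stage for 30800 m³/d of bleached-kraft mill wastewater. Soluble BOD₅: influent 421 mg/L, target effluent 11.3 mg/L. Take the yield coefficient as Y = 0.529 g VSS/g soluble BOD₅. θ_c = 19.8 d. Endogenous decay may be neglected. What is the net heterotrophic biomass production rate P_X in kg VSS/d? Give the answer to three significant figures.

P_X ≈ 6680 kg VSS/d

No decay correction is needed, so Y_obs = Y = 0.529.
Substrate removed = Q·(S₀ − S) = 30800 m³/d × (421 − 11.3) g/m³ = 1.26×10^7 g/d = 12619 kg/d.
So the net sludge growth is P_X = 0.5290 × 12619 = 6675 kg VSS/d.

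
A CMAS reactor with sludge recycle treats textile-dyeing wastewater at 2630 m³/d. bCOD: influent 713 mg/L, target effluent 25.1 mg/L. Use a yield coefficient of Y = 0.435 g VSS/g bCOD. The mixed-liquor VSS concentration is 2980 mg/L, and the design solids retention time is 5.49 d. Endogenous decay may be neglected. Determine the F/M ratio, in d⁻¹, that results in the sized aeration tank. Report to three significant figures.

V·X = Y·Q·ΔS·θ_c gives V = 0.435 × 2630 × (713 − 25.1) × 5.49 / 2980 = 1450 m³.
Food-to-microorganism ratio F/M = Q S₀ / (V X) = 2630 × 713 / (1450 × 2980) = 0.4340 d⁻¹.

F/M ≈ 0.434 d⁻¹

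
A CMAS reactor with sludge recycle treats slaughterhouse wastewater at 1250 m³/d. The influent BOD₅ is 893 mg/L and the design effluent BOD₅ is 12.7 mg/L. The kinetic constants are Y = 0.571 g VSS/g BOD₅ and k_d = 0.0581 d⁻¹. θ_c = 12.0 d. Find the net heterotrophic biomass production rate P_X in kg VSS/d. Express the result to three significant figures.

P_X ≈ 370 kg VSS/d

The observed yield is Y_obs = Y/(1 + k_d·θ_c) = 0.571 / (1 + 0.0581 × 12.0) = 0.571 / 1.697 = 0.3364 g VSS per g BOD₅ removed.
Mass of BOD₅ removed per day: Q(S₀ − S) = 1250 × 880.3 g/m³ = 1100 kg/d.
So the net sludge growth is P_X = 0.3364 × 1100 = 370.2 kg VSS/d.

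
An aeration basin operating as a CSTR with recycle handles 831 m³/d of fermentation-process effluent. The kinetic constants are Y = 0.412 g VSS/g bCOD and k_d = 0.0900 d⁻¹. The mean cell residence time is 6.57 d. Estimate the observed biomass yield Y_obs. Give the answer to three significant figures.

Observed yield with endogenous decay: Y_obs = Y / (1 + k_d·θ_c) = 0.412 / (1 + 0.0900 × 6.57) = 0.412 / 1.591 = 0.2589 g VSS/g bCOD.

Y_obs ≈ 0.259 g VSS/g bCOD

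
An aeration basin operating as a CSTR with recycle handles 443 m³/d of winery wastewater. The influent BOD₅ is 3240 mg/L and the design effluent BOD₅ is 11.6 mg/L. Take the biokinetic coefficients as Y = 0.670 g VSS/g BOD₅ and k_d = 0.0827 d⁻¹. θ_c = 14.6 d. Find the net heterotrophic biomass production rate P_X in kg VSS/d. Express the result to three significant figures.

P_X ≈ 434 kg VSS/d

Correct the yield for decay: Y_obs = Y/(1 + k_d θ_c) = 0.670 / (1 + 0.0827 × 14.6) = 0.670 / 2.207 = 0.3035.
Substrate removed = Q·(S₀ − S) = 443 m³/d × (3240 − 11.6) g/m³ = 1.43×10^6 g/d = 1430 kg/d.
Biomass produced: P_X = Y_obs·Q·ΔS = 0.3035 × 1430 ≈ 434.1 kg VSS/d.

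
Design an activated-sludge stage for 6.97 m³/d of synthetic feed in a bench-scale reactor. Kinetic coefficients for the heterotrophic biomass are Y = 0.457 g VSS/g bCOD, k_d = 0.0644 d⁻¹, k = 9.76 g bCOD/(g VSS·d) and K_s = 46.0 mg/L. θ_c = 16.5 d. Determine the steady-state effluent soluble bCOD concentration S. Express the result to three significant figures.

From the Monod/SRT balance for a CMAS, S = K_s·(1+k_d θ_c)/[θ_c·(Y k − k_d) − 1] = 46.0 × (1 + 0.0644 × 16.5) / [16.5 × (0.457 × 9.76 − 0.0644) − 1] = 94.88 / 71.53 = 1.326 mg/L.

S ≈ 1.33 mg/L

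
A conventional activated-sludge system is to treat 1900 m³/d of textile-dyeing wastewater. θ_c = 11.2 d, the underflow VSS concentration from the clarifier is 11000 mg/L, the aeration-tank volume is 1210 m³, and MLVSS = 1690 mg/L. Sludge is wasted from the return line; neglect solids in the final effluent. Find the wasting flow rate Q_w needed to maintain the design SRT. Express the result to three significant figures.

θ_c = V·X/(Q_w·X_r) when wasting from the recycle, so Q_w = V·X/(θ_c·X_r) = 1210 × 1690 / (11.2 × 11000) = 16.60 m³/d.

Q_w ≈ 16.6 m³/d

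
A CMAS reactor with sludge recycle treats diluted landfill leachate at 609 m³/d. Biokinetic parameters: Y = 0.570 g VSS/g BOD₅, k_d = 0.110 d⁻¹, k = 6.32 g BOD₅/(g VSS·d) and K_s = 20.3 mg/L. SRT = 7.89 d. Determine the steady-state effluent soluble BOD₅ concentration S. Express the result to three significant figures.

Effluent substrate depends only on kinetics and SRT: S = K_s(1 + k_d θ_c) / [θ_c(Yk − k_d) − 1] = 20.3 × (1 + 0.110 × 7.89) / [7.89 × (0.570 × 6.32 − 0.110) − 1] = 37.92 / 26.56 = 1.428 mg/L.

S ≈ 1.43 mg/L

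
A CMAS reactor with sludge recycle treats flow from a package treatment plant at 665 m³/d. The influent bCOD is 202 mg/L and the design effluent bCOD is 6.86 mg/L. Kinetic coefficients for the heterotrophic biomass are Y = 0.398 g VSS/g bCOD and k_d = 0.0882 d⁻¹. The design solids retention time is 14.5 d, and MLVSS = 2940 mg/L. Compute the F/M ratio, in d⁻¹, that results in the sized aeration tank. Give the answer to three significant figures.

Steady-state biomass mass balance: V·X·(1 + k_d·θ_c) = Y·Q·(S₀ − S)·θ_c, so V = 0.398 × 665 × (202 − 6.86) × 14.5 / [2940 × (1 + 0.0882 × 14.5)] = 7.49×10^5 / 6700 = 111.8 m³.
F/M = applied load / biomass = Q·S₀/(V·X) = 665 × 202 / (111.8 × 2940) = 0.4088 d⁻¹.

F/M ≈ 0.409 d⁻¹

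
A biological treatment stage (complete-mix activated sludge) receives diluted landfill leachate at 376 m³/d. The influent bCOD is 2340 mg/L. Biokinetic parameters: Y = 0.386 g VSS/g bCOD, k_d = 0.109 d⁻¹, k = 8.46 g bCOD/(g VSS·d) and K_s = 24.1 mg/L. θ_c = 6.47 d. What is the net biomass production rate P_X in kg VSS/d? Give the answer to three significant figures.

P_X ≈ 199 kg VSS/d

Effluent substrate depends only on kinetics and SRT: S = K_s(1 + k_d θ_c) / [θ_c(Yk − k_d) − 1] = 24.1 × (1 + 0.109 × 6.47) / [6.47 × (0.386 × 8.46 − 0.109) − 1] = 41.10 / 19.42 = 2.116 mg/L.
Correct the yield for decay: Y_obs = Y/(1 + k_d θ_c) = 0.386 / (1 + 0.109 × 6.47) = 0.386 / 1.705 = 0.2264.
Q·(S₀ − S) = 376 × (2340 − 2.12) × 10⁻³ = 879.0 kg/d removed.
P_X = Y_obs · Q(S₀ − S) = 0.2264 × 879.0 = 199.0 kg VSS/d.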